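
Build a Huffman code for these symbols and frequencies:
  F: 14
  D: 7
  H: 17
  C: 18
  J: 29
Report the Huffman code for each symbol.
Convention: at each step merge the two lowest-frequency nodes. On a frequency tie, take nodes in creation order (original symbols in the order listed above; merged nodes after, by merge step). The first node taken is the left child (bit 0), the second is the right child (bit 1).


Huffman tree construction:
Step 1: Merge D(7) + F(14) = 21
Step 2: Merge H(17) + C(18) = 35
Step 3: Merge (D+F)(21) + J(29) = 50
Step 4: Merge (H+C)(35) + ((D+F)+J)(50) = 85
Read each symbol's code off the tree from the root (left child = 0, right child = 1).

Codes:
  F: 101 (length 3)
  D: 100 (length 3)
  H: 00 (length 2)
  C: 01 (length 2)
  J: 11 (length 2)
Average code length: 191/85 = 2.2471 bits/symbol


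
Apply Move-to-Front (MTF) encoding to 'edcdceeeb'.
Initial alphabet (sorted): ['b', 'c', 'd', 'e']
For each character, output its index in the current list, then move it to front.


MTF encoding:
'e': index 3 in ['b', 'c', 'd', 'e'] -> ['e', 'b', 'c', 'd']
'd': index 3 in ['e', 'b', 'c', 'd'] -> ['d', 'e', 'b', 'c']
'c': index 3 in ['d', 'e', 'b', 'c'] -> ['c', 'd', 'e', 'b']
'd': index 1 in ['c', 'd', 'e', 'b'] -> ['d', 'c', 'e', 'b']
'c': index 1 in ['d', 'c', 'e', 'b'] -> ['c', 'd', 'e', 'b']
'e': index 2 in ['c', 'd', 'e', 'b'] -> ['e', 'c', 'd', 'b']
'e': index 0 in ['e', 'c', 'd', 'b'] -> ['e', 'c', 'd', 'b']
'e': index 0 in ['e', 'c', 'd', 'b'] -> ['e', 'c', 'd', 'b']
'b': index 3 in ['e', 'c', 'd', 'b'] -> ['b', 'e', 'c', 'd']


Output: [3, 3, 3, 1, 1, 2, 0, 0, 3]


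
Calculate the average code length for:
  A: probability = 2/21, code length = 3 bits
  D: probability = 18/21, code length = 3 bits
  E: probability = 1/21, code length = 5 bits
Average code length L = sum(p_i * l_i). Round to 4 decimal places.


Weighted contributions p_i * l_i:
  A: (2/21) * 3 = 6/21
  D: (18/21) * 3 = 54/21
  E: (1/21) * 5 = 5/21
Sum = (6 + 54 + 5)/21 = 65/21

L = 65/21 = 3.0952 bits/symbol


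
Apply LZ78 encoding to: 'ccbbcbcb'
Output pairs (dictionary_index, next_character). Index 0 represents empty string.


LZ78 encoding steps:
Dictionary: {0: ''}
Step 1: w='' (idx 0), next='c' -> output (0, 'c'), add 'c' as idx 1
Step 2: w='c' (idx 1), next='b' -> output (1, 'b'), add 'cb' as idx 2
Step 3: w='' (idx 0), next='b' -> output (0, 'b'), add 'b' as idx 3
Step 4: w='cb' (idx 2), next='c' -> output (2, 'c'), add 'cbc' as idx 4
Step 5: w='b' (idx 3), end of input -> output (3, '')


Encoded: [(0, 'c'), (1, 'b'), (0, 'b'), (2, 'c'), (3, '')]


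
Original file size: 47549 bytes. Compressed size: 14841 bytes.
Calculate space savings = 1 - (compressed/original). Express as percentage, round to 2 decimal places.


ratio = compressed/original = 14841/47549 = 0.31212
savings = 1 - ratio = 1 - 0.31212 = 0.68788
as a percentage: 0.68788 * 100 = 68.79%

Space savings = 1 - 14841/47549 = 68.79%


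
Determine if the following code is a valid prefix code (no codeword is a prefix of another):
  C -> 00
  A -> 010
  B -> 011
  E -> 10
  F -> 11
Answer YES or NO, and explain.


Checking each pair (does one codeword prefix another?):
  C='00' vs A='010': no prefix
  C='00' vs B='011': no prefix
  C='00' vs E='10': no prefix
  C='00' vs F='11': no prefix
  A='010' vs C='00': no prefix
  A='010' vs B='011': no prefix
  A='010' vs E='10': no prefix
  A='010' vs F='11': no prefix
  B='011' vs C='00': no prefix
  B='011' vs A='010': no prefix
  B='011' vs E='10': no prefix
  B='011' vs F='11': no prefix
  E='10' vs C='00': no prefix
  E='10' vs A='010': no prefix
  E='10' vs B='011': no prefix
  E='10' vs F='11': no prefix
  F='11' vs C='00': no prefix
  F='11' vs A='010': no prefix
  F='11' vs B='011': no prefix
  F='11' vs E='10': no prefix
No violation found over all pairs.

YES -- this is a valid prefix code. No codeword is a prefix of any other codeword.


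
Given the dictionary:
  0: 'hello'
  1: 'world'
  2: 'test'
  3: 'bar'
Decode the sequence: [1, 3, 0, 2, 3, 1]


Look up each index in the dictionary:
  1 -> 'world'
  3 -> 'bar'
  0 -> 'hello'
  2 -> 'test'
  3 -> 'bar'
  1 -> 'world'

Decoded: "world bar hello test bar world"


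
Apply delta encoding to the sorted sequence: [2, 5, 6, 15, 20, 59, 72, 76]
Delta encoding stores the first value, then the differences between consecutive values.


First value: 2
Deltas:
  5 - 2 = 3
  6 - 5 = 1
  15 - 6 = 9
  20 - 15 = 5
  59 - 20 = 39
  72 - 59 = 13
  76 - 72 = 4


Delta encoded: [2, 3, 1, 9, 5, 39, 13, 4]


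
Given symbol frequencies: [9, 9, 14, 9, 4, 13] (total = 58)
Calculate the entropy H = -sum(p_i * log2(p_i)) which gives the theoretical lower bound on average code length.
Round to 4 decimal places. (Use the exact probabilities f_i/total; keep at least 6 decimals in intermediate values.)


Per-symbol terms -p_i * log2(p_i) with p_i = f_i/58:
  p = 9/58 = 0.155172: log2(p) = -2.688056, -p*log2(p) = 0.417112
  p = 9/58 = 0.155172: log2(p) = -2.688056, -p*log2(p) = 0.417112
  p = 14/58 = 0.241379: log2(p) = -2.050626, -p*log2(p) = 0.494979
  p = 9/58 = 0.155172: log2(p) = -2.688056, -p*log2(p) = 0.417112
  p = 4/58 = 0.068966: log2(p) = -3.857981, -p*log2(p) = 0.266068
  p = 13/58 = 0.224138: log2(p) = -2.157541, -p*log2(p) = 0.483587
H = 0.417112 + 0.417112 + 0.494979 + 0.417112 + 0.266068 + 0.483587 = 2.495970

H = 2.496 bits/symbol


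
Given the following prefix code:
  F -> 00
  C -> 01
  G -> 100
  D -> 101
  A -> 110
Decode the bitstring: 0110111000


Decoding step by step:
Bits 01 -> C
Bits 101 -> D
Bits 110 -> A
Bits 00 -> F


Decoded message: CDAF


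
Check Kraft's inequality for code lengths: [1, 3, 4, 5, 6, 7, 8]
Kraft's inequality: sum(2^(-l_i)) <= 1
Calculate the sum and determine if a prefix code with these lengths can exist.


Sum = 2^(-1) + 2^(-3) + 2^(-4) + 2^(-5) + 2^(-6) + 2^(-7) + 2^(-8)
    = 0.5 + 0.125 + 0.0625 + 0.03125 + 0.015625 + 0.0078125 + 0.00390625
    = 191/256 = 0.74609375
Since 0.74609375 <= 1, Kraft's inequality IS satisfied.
A prefix code with these lengths CAN exist.

Kraft sum = 0.74609375. Satisfied.


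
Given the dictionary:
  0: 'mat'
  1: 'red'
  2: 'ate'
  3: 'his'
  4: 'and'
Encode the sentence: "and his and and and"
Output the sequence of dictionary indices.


Look up each word in the dictionary:
  'and' -> 4
  'his' -> 3
  'and' -> 4
  'and' -> 4
  'and' -> 4

Encoded: [4, 3, 4, 4, 4]


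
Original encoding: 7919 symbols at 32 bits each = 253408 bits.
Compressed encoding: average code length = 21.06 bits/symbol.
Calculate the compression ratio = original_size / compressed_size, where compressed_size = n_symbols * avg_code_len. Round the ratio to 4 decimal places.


original_size = n_symbols * orig_bits = 7919 * 32 = 253408 bits
compressed_size = n_symbols * avg_code_len = 7919 * 21.06 = 166774.14 bits
ratio = original_size / compressed_size = 253408 / 166774.14 = 1.5195

Compression ratio = 1.5195


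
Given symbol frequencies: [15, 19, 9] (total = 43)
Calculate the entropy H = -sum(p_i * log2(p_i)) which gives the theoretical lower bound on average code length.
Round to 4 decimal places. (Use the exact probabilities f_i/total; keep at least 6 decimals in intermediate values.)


Per-symbol terms -p_i * log2(p_i) with p_i = f_i/43:
  p = 15/43 = 0.348837: log2(p) = -1.519374, -p*log2(p) = 0.530014
  p = 19/43 = 0.441860: log2(p) = -1.178337, -p*log2(p) = 0.520661
  p = 9/43 = 0.209302: log2(p) = -2.256340, -p*log2(p) = 0.472257
H = 0.530014 + 0.520661 + 0.472257 = 1.522932

H = 1.5229 bits/symbol


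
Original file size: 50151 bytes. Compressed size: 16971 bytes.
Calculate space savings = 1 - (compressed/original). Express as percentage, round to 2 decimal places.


ratio = compressed/original = 16971/50151 = 0.338398
savings = 1 - ratio = 1 - 0.338398 = 0.661602
as a percentage: 0.661602 * 100 = 66.16%

Space savings = 1 - 16971/50151 = 66.16%


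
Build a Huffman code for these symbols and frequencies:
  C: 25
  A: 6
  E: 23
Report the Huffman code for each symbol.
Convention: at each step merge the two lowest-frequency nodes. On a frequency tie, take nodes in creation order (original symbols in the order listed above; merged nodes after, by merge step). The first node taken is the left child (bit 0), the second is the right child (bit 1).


Huffman tree construction:
Step 1: Merge A(6) + E(23) = 29
Step 2: Merge C(25) + (A+E)(29) = 54
Read each symbol's code off the tree from the root (left child = 0, right child = 1).

Codes:
  C: 0 (length 1)
  A: 10 (length 2)
  E: 11 (length 2)
Average code length: 83/54 = 1.5370 bits/symbol


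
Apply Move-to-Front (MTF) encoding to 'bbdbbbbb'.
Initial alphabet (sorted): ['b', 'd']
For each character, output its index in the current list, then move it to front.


MTF encoding:
'b': index 0 in ['b', 'd'] -> ['b', 'd']
'b': index 0 in ['b', 'd'] -> ['b', 'd']
'd': index 1 in ['b', 'd'] -> ['d', 'b']
'b': index 1 in ['d', 'b'] -> ['b', 'd']
'b': index 0 in ['b', 'd'] -> ['b', 'd']
'b': index 0 in ['b', 'd'] -> ['b', 'd']
'b': index 0 in ['b', 'd'] -> ['b', 'd']
'b': index 0 in ['b', 'd'] -> ['b', 'd']


Output: [0, 0, 1, 1, 0, 0, 0, 0]


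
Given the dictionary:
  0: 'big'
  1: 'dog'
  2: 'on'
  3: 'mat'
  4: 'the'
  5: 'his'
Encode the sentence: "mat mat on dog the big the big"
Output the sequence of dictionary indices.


Look up each word in the dictionary:
  'mat' -> 3
  'mat' -> 3
  'on' -> 2
  'dog' -> 1
  'the' -> 4
  'big' -> 0
  'the' -> 4
  'big' -> 0

Encoded: [3, 3, 2, 1, 4, 0, 4, 0]


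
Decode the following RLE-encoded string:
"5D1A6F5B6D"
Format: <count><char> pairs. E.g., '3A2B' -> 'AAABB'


Expanding each <count><char> pair:
  5D -> 'DDDDD'
  1A -> 'A'
  6F -> 'FFFFFF'
  5B -> 'BBBBB'
  6D -> 'DDDDDD'

Decoded = DDDDDAFFFFFFBBBBBDDDDDD


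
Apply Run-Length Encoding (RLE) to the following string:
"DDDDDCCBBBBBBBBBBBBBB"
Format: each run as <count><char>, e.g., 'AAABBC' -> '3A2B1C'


Scanning runs left to right:
  i=0: run of 'D' x 5 -> '5D'
  i=5: run of 'C' x 2 -> '2C'
  i=7: run of 'B' x 14 -> '14B'

RLE = 5D2C14B


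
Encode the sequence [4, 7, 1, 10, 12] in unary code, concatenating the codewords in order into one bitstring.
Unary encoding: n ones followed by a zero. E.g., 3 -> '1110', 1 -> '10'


Encode each number as n ones followed by a terminating 0:
  4 -> 11110 (5 bits)
  7 -> 11111110 (8 bits)
  1 -> 10 (2 bits)
  10 -> 11111111110 (11 bits)
  12 -> 1111111111110 (13 bits)
Total length = 5 + 8 + 2 + 11 + 13 = 39 bits.

Unary([4, 7, 1, 10, 12]) = 111101111111010111111111101111111111110 (39 bits)


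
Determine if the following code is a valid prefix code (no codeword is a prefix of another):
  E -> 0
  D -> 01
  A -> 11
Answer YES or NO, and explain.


Checking each pair (does one codeword prefix another?):
  E='0' vs D='01': prefix -- VIOLATION

NO -- this is NOT a valid prefix code. E (0) is a prefix of D (01).


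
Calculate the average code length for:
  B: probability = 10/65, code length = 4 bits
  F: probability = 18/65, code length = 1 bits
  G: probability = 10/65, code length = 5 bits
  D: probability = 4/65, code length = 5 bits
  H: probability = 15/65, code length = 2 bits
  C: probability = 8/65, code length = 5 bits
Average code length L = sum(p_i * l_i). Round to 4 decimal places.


Weighted contributions p_i * l_i:
  B: (10/65) * 4 = 40/65
  F: (18/65) * 1 = 18/65
  G: (10/65) * 5 = 50/65
  D: (4/65) * 5 = 20/65
  H: (15/65) * 2 = 30/65
  C: (8/65) * 5 = 40/65
Sum = (40 + 18 + 50 + 20 + 30 + 40)/65 = 198/65

L = 198/65 = 3.0462 bits/symbol


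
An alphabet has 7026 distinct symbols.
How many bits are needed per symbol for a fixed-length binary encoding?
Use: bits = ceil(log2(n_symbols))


log2(7026) = 12.7785
Bracket: 2^12 = 4096 < 7026 <= 2^13 = 8192
So ceil(log2(7026)) = 13

bits = ceil(log2(7026)) = ceil(12.7785) = 13 bits


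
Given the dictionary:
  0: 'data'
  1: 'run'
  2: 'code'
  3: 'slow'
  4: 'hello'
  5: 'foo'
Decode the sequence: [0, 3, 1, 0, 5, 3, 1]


Look up each index in the dictionary:
  0 -> 'data'
  3 -> 'slow'
  1 -> 'run'
  0 -> 'data'
  5 -> 'foo'
  3 -> 'slow'
  1 -> 'run'

Decoded: "data slow run data foo slow run"


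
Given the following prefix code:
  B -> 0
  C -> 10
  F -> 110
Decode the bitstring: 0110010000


Decoding step by step:
Bits 0 -> B
Bits 110 -> F
Bits 0 -> B
Bits 10 -> C
Bits 0 -> B
Bits 0 -> B
Bits 0 -> B


Decoded message: BFBCBBB


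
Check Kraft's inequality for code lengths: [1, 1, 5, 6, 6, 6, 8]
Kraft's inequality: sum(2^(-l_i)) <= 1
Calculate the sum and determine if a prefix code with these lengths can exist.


Sum = 2^(-1) + 2^(-1) + 2^(-5) + 2^(-6) + 2^(-6) + 2^(-6) + 2^(-8)
    = 0.5 + 0.5 + 0.03125 + 0.015625 + 0.015625 + 0.015625 + 0.00390625
    = 277/256 = 1.08203125
Since 1.08203125 > 1, Kraft's inequality is NOT satisfied.
A prefix code with these lengths CANNOT exist.

Kraft sum = 1.08203125. Not satisfied.


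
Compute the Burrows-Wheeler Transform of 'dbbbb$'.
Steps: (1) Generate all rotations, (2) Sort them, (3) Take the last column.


Rotations (sorted):
  0: $dbbbb -> last char: b
  1: b$dbbb -> last char: b
  2: bb$dbb -> last char: b
  3: bbb$db -> last char: b
  4: bbbb$d -> last char: d
  5: dbbbb$ -> last char: $


BWT = bbbbd$


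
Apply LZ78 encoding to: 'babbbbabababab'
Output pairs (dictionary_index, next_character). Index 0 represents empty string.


LZ78 encoding steps:
Dictionary: {0: ''}
Step 1: w='' (idx 0), next='b' -> output (0, 'b'), add 'b' as idx 1
Step 2: w='' (idx 0), next='a' -> output (0, 'a'), add 'a' as idx 2
Step 3: w='b' (idx 1), next='b' -> output (1, 'b'), add 'bb' as idx 3
Step 4: w='bb' (idx 3), next='a' -> output (3, 'a'), add 'bba' as idx 4
Step 5: w='b' (idx 1), next='a' -> output (1, 'a'), add 'ba' as idx 5
Step 6: w='ba' (idx 5), next='b' -> output (5, 'b'), add 'bab' as idx 6
Step 7: w='a' (idx 2), next='b' -> output (2, 'b'), add 'ab' as idx 7


Encoded: [(0, 'b'), (0, 'a'), (1, 'b'), (3, 'a'), (1, 'a'), (5, 'b'), (2, 'b')]


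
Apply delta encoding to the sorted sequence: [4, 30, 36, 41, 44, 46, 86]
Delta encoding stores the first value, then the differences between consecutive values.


First value: 4
Deltas:
  30 - 4 = 26
  36 - 30 = 6
  41 - 36 = 5
  44 - 41 = 3
  46 - 44 = 2
  86 - 46 = 40


Delta encoded: [4, 26, 6, 5, 3, 2, 40]


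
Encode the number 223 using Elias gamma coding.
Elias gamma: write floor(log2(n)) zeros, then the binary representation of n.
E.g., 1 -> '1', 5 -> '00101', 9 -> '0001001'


num_bits = floor(log2(223)) + 1 = 8
leading_zeros = num_bits - 1 = 7
binary(223) = 11011111

Elias gamma(223) = '0000000' + '11011111' = 000000011011111 (15 bits)


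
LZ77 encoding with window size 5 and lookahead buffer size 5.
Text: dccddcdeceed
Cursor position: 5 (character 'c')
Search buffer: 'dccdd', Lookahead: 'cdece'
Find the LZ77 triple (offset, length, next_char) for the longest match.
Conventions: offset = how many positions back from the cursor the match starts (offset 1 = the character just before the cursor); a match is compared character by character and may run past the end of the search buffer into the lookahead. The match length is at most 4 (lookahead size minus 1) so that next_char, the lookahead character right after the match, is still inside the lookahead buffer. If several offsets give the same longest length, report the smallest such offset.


Try each offset into the search buffer:
  offset=1 (pos 4, char 'd'): match length 0
  offset=2 (pos 3, char 'd'): match length 0
  offset=3 (pos 2, char 'c'): match length 2
  offset=4 (pos 1, char 'c'): match length 1
  offset=5 (pos 0, char 'd'): match length 0
Longest match has length 2 at offset 3.
next_char = character at position 5 + 2 = 7 -> 'e'

Best match: offset=3, length=2 (matching 'cd' starting at position 2)
LZ77 triple: (3, 2, 'e')


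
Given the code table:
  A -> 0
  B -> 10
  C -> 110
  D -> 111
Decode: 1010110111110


Decoding:
10 -> B
10 -> B
110 -> C
111 -> D
110 -> C


Result: BBCDC


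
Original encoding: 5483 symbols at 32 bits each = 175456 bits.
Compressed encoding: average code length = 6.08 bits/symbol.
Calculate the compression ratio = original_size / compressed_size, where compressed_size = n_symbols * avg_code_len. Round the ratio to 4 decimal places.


original_size = n_symbols * orig_bits = 5483 * 32 = 175456 bits
compressed_size = n_symbols * avg_code_len = 5483 * 6.08 = 33336.64 bits
ratio = original_size / compressed_size = 175456 / 33336.64 = 5.2632

Compression ratio = 5.2632


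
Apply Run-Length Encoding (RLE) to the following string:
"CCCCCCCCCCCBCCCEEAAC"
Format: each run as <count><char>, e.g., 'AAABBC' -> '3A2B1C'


Scanning runs left to right:
  i=0: run of 'C' x 11 -> '11C'
  i=11: run of 'B' x 1 -> '1B'
  i=12: run of 'C' x 3 -> '3C'
  i=15: run of 'E' x 2 -> '2E'
  i=17: run of 'A' x 2 -> '2A'
  i=19: run of 'C' x 1 -> '1C'

RLE = 11C1B3C2E2A1C


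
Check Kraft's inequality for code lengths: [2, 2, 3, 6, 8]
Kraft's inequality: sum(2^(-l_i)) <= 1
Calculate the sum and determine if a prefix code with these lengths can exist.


Sum = 2^(-2) + 2^(-2) + 2^(-3) + 2^(-6) + 2^(-8)
    = 0.25 + 0.25 + 0.125 + 0.015625 + 0.00390625
    = 165/256 = 0.64453125
Since 0.64453125 <= 1, Kraft's inequality IS satisfied.
A prefix code with these lengths CAN exist.

Kraft sum = 0.64453125. Satisfied.


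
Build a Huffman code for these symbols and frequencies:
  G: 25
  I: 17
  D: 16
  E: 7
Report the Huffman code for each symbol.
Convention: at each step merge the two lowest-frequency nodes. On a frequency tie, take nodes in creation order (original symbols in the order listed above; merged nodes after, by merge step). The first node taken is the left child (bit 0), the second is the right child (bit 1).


Huffman tree construction:
Step 1: Merge E(7) + D(16) = 23
Step 2: Merge I(17) + (E+D)(23) = 40
Step 3: Merge G(25) + (I+(E+D))(40) = 65
Read each symbol's code off the tree from the root (left child = 0, right child = 1).

Codes:
  G: 0 (length 1)
  I: 10 (length 2)
  D: 111 (length 3)
  E: 110 (length 3)
Average code length: 128/65 = 1.9692 bits/symbol


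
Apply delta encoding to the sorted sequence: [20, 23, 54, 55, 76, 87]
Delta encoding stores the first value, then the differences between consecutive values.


First value: 20
Deltas:
  23 - 20 = 3
  54 - 23 = 31
  55 - 54 = 1
  76 - 55 = 21
  87 - 76 = 11


Delta encoded: [20, 3, 31, 1, 21, 11]


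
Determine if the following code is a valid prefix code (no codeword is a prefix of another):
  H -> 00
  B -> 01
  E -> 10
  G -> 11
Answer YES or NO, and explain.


Checking each pair (does one codeword prefix another?):
  H='00' vs B='01': no prefix
  H='00' vs E='10': no prefix
  H='00' vs G='11': no prefix
  B='01' vs H='00': no prefix
  B='01' vs E='10': no prefix
  B='01' vs G='11': no prefix
  E='10' vs H='00': no prefix
  E='10' vs B='01': no prefix
  E='10' vs G='11': no prefix
  G='11' vs H='00': no prefix
  G='11' vs B='01': no prefix
  G='11' vs E='10': no prefix
No violation found over all pairs.

YES -- this is a valid prefix code. No codeword is a prefix of any other codeword.


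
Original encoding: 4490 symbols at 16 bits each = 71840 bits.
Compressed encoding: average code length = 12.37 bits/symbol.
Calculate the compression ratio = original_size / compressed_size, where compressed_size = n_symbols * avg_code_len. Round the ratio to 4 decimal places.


original_size = n_symbols * orig_bits = 4490 * 16 = 71840 bits
compressed_size = n_symbols * avg_code_len = 4490 * 12.37 = 55541.3 bits
ratio = original_size / compressed_size = 71840 / 55541.3 = 1.2935

Compression ratio = 1.2935


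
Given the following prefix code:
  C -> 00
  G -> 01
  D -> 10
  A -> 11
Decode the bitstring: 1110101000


Decoding step by step:
Bits 11 -> A
Bits 10 -> D
Bits 10 -> D
Bits 10 -> D
Bits 00 -> C


Decoded message: ADDDC


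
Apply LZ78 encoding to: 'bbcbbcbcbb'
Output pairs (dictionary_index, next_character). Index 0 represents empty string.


LZ78 encoding steps:
Dictionary: {0: ''}
Step 1: w='' (idx 0), next='b' -> output (0, 'b'), add 'b' as idx 1
Step 2: w='b' (idx 1), next='c' -> output (1, 'c'), add 'bc' as idx 2
Step 3: w='b' (idx 1), next='b' -> output (1, 'b'), add 'bb' as idx 3
Step 4: w='' (idx 0), next='c' -> output (0, 'c'), add 'c' as idx 4
Step 5: w='bc' (idx 2), next='b' -> output (2, 'b'), add 'bcb' as idx 5
Step 6: w='b' (idx 1), end of input -> output (1, '')


Encoded: [(0, 'b'), (1, 'c'), (1, 'b'), (0, 'c'), (2, 'b'), (1, '')]


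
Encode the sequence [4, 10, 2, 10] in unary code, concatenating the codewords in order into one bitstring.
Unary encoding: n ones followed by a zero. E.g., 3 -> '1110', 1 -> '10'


Encode each number as n ones followed by a terminating 0:
  4 -> 11110 (5 bits)
  10 -> 11111111110 (11 bits)
  2 -> 110 (3 bits)
  10 -> 11111111110 (11 bits)
Total length = 5 + 11 + 3 + 11 = 30 bits.

Unary([4, 10, 2, 10]) = 111101111111111011011111111110 (30 bits)


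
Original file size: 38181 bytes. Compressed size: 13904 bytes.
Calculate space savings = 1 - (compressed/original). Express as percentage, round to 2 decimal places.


ratio = compressed/original = 13904/38181 = 0.36416
savings = 1 - ratio = 1 - 0.36416 = 0.63584
as a percentage: 0.63584 * 100 = 63.58%

Space savings = 1 - 13904/38181 = 63.58%


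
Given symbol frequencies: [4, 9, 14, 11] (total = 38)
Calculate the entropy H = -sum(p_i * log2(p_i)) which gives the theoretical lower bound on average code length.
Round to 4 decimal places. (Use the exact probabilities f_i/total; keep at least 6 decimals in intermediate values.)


Per-symbol terms -p_i * log2(p_i) with p_i = f_i/38:
  p = 4/38 = 0.105263: log2(p) = -3.247928, -p*log2(p) = 0.341887
  p = 9/38 = 0.236842: log2(p) = -2.078003, -p*log2(p) = 0.492158
  p = 14/38 = 0.368421: log2(p) = -1.440573, -p*log2(p) = 0.530737
  p = 11/38 = 0.289474: log2(p) = -1.788496, -p*log2(p) = 0.517722
H = 0.341887 + 0.492158 + 0.530737 + 0.517722 = 1.882504

H = 1.8825 bits/symbol


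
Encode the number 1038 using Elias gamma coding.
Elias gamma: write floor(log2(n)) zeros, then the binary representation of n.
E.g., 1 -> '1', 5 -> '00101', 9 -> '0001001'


num_bits = floor(log2(1038)) + 1 = 11
leading_zeros = num_bits - 1 = 10
binary(1038) = 10000001110

Elias gamma(1038) = '0000000000' + '10000001110' = 000000000010000001110 (21 bits)


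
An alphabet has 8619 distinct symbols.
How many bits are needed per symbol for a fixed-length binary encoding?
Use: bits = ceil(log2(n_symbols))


log2(8619) = 13.0733
Bracket: 2^13 = 8192 < 8619 <= 2^14 = 16384
So ceil(log2(8619)) = 14

bits = ceil(log2(8619)) = ceil(13.0733) = 14 bits


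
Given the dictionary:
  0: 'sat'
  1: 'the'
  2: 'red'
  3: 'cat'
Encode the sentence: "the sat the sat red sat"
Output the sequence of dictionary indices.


Look up each word in the dictionary:
  'the' -> 1
  'sat' -> 0
  'the' -> 1
  'sat' -> 0
  'red' -> 2
  'sat' -> 0

Encoded: [1, 0, 1, 0, 2, 0]


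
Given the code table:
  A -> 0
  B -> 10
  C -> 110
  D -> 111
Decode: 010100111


Decoding:
0 -> A
10 -> B
10 -> B
0 -> A
111 -> D


Result: ABBAD


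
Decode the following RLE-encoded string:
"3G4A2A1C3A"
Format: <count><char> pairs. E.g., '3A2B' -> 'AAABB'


Expanding each <count><char> pair:
  3G -> 'GGG'
  4A -> 'AAAA'
  2A -> 'AA'
  1C -> 'C'
  3A -> 'AAA'

Decoded = GGGAAAAAACAAA


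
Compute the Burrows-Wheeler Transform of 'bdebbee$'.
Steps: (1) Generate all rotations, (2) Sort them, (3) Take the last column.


Rotations (sorted):
  0: $bdebbee -> last char: e
  1: bbee$bde -> last char: e
  2: bdebbee$ -> last char: $
  3: bee$bdeb -> last char: b
  4: debbee$b -> last char: b
  5: e$bdebbe -> last char: e
  6: ebbee$bd -> last char: d
  7: ee$bdebb -> last char: b


BWT = ee$bbedb


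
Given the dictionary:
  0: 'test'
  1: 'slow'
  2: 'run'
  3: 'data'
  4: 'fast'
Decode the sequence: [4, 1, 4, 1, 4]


Look up each index in the dictionary:
  4 -> 'fast'
  1 -> 'slow'
  4 -> 'fast'
  1 -> 'slow'
  4 -> 'fast'

Decoded: "fast slow fast slow fast"


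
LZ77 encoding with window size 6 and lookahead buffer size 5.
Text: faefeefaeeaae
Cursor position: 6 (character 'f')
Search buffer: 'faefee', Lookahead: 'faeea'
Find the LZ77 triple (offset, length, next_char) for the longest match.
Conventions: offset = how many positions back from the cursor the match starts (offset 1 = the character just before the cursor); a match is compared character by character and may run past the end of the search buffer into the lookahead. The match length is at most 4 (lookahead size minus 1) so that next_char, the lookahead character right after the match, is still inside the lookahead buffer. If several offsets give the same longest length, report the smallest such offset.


Try each offset into the search buffer:
  offset=1 (pos 5, char 'e'): match length 0
  offset=2 (pos 4, char 'e'): match length 0
  offset=3 (pos 3, char 'f'): match length 1
  offset=4 (pos 2, char 'e'): match length 0
  offset=5 (pos 1, char 'a'): match length 0
  offset=6 (pos 0, char 'f'): match length 3
Longest match has length 3 at offset 6.
next_char = character at position 6 + 3 = 9 -> 'e'

Best match: offset=6, length=3 (matching 'fae' starting at position 0)
LZ77 triple: (6, 3, 'e')


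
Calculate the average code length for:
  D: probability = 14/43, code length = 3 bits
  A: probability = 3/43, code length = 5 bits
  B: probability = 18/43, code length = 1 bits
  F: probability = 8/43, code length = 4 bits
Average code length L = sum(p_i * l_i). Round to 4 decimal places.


Weighted contributions p_i * l_i:
  D: (14/43) * 3 = 42/43
  A: (3/43) * 5 = 15/43
  B: (18/43) * 1 = 18/43
  F: (8/43) * 4 = 32/43
Sum = (42 + 15 + 18 + 32)/43 = 107/43

L = 107/43 = 2.4884 bits/symbol


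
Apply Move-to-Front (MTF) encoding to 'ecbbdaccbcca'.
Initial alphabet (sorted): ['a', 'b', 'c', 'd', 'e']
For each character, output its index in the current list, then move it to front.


MTF encoding:
'e': index 4 in ['a', 'b', 'c', 'd', 'e'] -> ['e', 'a', 'b', 'c', 'd']
'c': index 3 in ['e', 'a', 'b', 'c', 'd'] -> ['c', 'e', 'a', 'b', 'd']
'b': index 3 in ['c', 'e', 'a', 'b', 'd'] -> ['b', 'c', 'e', 'a', 'd']
'b': index 0 in ['b', 'c', 'e', 'a', 'd'] -> ['b', 'c', 'e', 'a', 'd']
'd': index 4 in ['b', 'c', 'e', 'a', 'd'] -> ['d', 'b', 'c', 'e', 'a']
'a': index 4 in ['d', 'b', 'c', 'e', 'a'] -> ['a', 'd', 'b', 'c', 'e']
'c': index 3 in ['a', 'd', 'b', 'c', 'e'] -> ['c', 'a', 'd', 'b', 'e']
'c': index 0 in ['c', 'a', 'd', 'b', 'e'] -> ['c', 'a', 'd', 'b', 'e']
'b': index 3 in ['c', 'a', 'd', 'b', 'e'] -> ['b', 'c', 'a', 'd', 'e']
'c': index 1 in ['b', 'c', 'a', 'd', 'e'] -> ['c', 'b', 'a', 'd', 'e']
'c': index 0 in ['c', 'b', 'a', 'd', 'e'] -> ['c', 'b', 'a', 'd', 'e']
'a': index 2 in ['c', 'b', 'a', 'd', 'e'] -> ['a', 'c', 'b', 'd', 'e']


Output: [4, 3, 3, 0, 4, 4, 3, 0, 3, 1, 0, 2]


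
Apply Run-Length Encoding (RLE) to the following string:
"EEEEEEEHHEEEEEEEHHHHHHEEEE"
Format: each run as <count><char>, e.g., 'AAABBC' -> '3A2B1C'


Scanning runs left to right:
  i=0: run of 'E' x 7 -> '7E'
  i=7: run of 'H' x 2 -> '2H'
  i=9: run of 'E' x 7 -> '7E'
  i=16: run of 'H' x 6 -> '6H'
  i=22: run of 'E' x 4 -> '4E'

RLE = 7E2H7E6H4E


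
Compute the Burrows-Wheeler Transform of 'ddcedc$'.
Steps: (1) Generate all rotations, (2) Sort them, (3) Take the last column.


Rotations (sorted):
  0: $ddcedc -> last char: c
  1: c$ddced -> last char: d
  2: cedc$dd -> last char: d
  3: dc$ddce -> last char: e
  4: dcedc$d -> last char: d
  5: ddcedc$ -> last char: $
  6: edc$ddc -> last char: c


BWT = cdded$c


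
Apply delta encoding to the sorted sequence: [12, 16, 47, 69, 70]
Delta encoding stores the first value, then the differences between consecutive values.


First value: 12
Deltas:
  16 - 12 = 4
  47 - 16 = 31
  69 - 47 = 22
  70 - 69 = 1


Delta encoded: [12, 4, 31, 22, 1]


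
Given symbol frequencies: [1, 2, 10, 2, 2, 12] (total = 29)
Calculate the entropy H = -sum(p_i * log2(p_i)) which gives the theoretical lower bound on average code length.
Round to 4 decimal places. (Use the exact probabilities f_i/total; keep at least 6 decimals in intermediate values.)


Per-symbol terms -p_i * log2(p_i) with p_i = f_i/29:
  p = 1/29 = 0.034483: log2(p) = -4.857981, -p*log2(p) = 0.167517
  p = 2/29 = 0.068966: log2(p) = -3.857981, -p*log2(p) = 0.266068
  p = 10/29 = 0.344828: log2(p) = -1.536053, -p*log2(p) = 0.529673
  p = 2/29 = 0.068966: log2(p) = -3.857981, -p*log2(p) = 0.266068
  p = 2/29 = 0.068966: log2(p) = -3.857981, -p*log2(p) = 0.266068
  p = 12/29 = 0.413793: log2(p) = -1.273018, -p*log2(p) = 0.526766
H = 0.167517 + 0.266068 + 0.529673 + 0.266068 + 0.266068 + 0.526766 = 2.022160

H = 2.0222 bits/symbol


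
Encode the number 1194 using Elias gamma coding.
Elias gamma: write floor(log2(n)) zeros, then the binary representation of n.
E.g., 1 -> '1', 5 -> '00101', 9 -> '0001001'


num_bits = floor(log2(1194)) + 1 = 11
leading_zeros = num_bits - 1 = 10
binary(1194) = 10010101010

Elias gamma(1194) = '0000000000' + '10010101010' = 000000000010010101010 (21 bits)


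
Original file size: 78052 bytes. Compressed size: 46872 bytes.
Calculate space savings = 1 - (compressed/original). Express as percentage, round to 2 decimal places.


ratio = compressed/original = 46872/78052 = 0.600523
savings = 1 - ratio = 1 - 0.600523 = 0.399477
as a percentage: 0.399477 * 100 = 39.95%

Space savings = 1 - 46872/78052 = 39.95%


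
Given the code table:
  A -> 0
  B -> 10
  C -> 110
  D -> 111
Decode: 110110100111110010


Decoding:
110 -> C
110 -> C
10 -> B
0 -> A
111 -> D
110 -> C
0 -> A
10 -> B


Result: CCBADCAB


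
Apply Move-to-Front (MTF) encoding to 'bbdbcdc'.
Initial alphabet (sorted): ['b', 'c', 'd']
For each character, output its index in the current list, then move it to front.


MTF encoding:
'b': index 0 in ['b', 'c', 'd'] -> ['b', 'c', 'd']
'b': index 0 in ['b', 'c', 'd'] -> ['b', 'c', 'd']
'd': index 2 in ['b', 'c', 'd'] -> ['d', 'b', 'c']
'b': index 1 in ['d', 'b', 'c'] -> ['b', 'd', 'c']
'c': index 2 in ['b', 'd', 'c'] -> ['c', 'b', 'd']
'd': index 2 in ['c', 'b', 'd'] -> ['d', 'c', 'b']
'c': index 1 in ['d', 'c', 'b'] -> ['c', 'd', 'b']


Output: [0, 0, 2, 1, 2, 2, 1]


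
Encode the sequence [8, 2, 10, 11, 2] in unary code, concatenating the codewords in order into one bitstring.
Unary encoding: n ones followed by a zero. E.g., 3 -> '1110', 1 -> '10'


Encode each number as n ones followed by a terminating 0:
  8 -> 111111110 (9 bits)
  2 -> 110 (3 bits)
  10 -> 11111111110 (11 bits)
  11 -> 111111111110 (12 bits)
  2 -> 110 (3 bits)
Total length = 9 + 3 + 11 + 12 + 3 = 38 bits.

Unary([8, 2, 10, 11, 2]) = 11111111011011111111110111111111110110 (38 bits)


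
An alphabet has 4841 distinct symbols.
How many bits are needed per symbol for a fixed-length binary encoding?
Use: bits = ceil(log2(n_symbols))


log2(4841) = 12.2411
Bracket: 2^12 = 4096 < 4841 <= 2^13 = 8192
So ceil(log2(4841)) = 13

bits = ceil(log2(4841)) = ceil(12.2411) = 13 bits


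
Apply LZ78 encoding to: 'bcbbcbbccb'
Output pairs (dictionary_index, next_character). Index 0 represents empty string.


LZ78 encoding steps:
Dictionary: {0: ''}
Step 1: w='' (idx 0), next='b' -> output (0, 'b'), add 'b' as idx 1
Step 2: w='' (idx 0), next='c' -> output (0, 'c'), add 'c' as idx 2
Step 3: w='b' (idx 1), next='b' -> output (1, 'b'), add 'bb' as idx 3
Step 4: w='c' (idx 2), next='b' -> output (2, 'b'), add 'cb' as idx 4
Step 5: w='b' (idx 1), next='c' -> output (1, 'c'), add 'bc' as idx 5
Step 6: w='cb' (idx 4), end of input -> output (4, '')


Encoded: [(0, 'b'), (0, 'c'), (1, 'b'), (2, 'b'), (1, 'c'), (4, '')]


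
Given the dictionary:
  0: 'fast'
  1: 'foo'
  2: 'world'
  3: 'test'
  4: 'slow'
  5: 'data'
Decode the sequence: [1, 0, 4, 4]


Look up each index in the dictionary:
  1 -> 'foo'
  0 -> 'fast'
  4 -> 'slow'
  4 -> 'slow'

Decoded: "foo fast slow slow"


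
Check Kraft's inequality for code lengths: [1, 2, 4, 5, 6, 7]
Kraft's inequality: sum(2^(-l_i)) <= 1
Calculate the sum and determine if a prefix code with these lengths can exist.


Sum = 2^(-1) + 2^(-2) + 2^(-4) + 2^(-5) + 2^(-6) + 2^(-7)
    = 0.5 + 0.25 + 0.0625 + 0.03125 + 0.015625 + 0.0078125
    = 111/128 = 0.8671875
Since 0.8671875 <= 1, Kraft's inequality IS satisfied.
A prefix code with these lengths CAN exist.

Kraft sum = 0.8671875. Satisfied.


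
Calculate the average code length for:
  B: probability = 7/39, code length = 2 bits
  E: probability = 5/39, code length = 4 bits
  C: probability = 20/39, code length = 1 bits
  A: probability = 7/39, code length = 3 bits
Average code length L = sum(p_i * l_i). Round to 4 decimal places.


Weighted contributions p_i * l_i:
  B: (7/39) * 2 = 14/39
  E: (5/39) * 4 = 20/39
  C: (20/39) * 1 = 20/39
  A: (7/39) * 3 = 21/39
Sum = (14 + 20 + 20 + 21)/39 = 75/39

L = 75/39 = 1.9231 bits/symbol


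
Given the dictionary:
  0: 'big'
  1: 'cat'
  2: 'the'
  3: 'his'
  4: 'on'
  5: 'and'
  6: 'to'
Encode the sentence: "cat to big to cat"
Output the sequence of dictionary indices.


Look up each word in the dictionary:
  'cat' -> 1
  'to' -> 6
  'big' -> 0
  'to' -> 6
  'cat' -> 1

Encoded: [1, 6, 0, 6, 1]


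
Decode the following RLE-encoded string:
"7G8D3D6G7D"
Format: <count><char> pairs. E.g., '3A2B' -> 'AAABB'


Expanding each <count><char> pair:
  7G -> 'GGGGGGG'
  8D -> 'DDDDDDDD'
  3D -> 'DDD'
  6G -> 'GGGGGG'
  7D -> 'DDDDDDD'

Decoded = GGGGGGGDDDDDDDDDDDGGGGGGDDDDDDD


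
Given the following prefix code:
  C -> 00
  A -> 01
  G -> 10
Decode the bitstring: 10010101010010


Decoding step by step:
Bits 10 -> G
Bits 01 -> A
Bits 01 -> A
Bits 01 -> A
Bits 01 -> A
Bits 00 -> C
Bits 10 -> G


Decoded message: GAAAACG


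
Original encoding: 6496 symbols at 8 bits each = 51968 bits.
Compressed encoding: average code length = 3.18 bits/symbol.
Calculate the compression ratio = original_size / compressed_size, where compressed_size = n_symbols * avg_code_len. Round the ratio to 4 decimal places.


original_size = n_symbols * orig_bits = 6496 * 8 = 51968 bits
compressed_size = n_symbols * avg_code_len = 6496 * 3.18 = 20657.28 bits
ratio = original_size / compressed_size = 51968 / 20657.28 = 2.5157

Compression ratio = 2.5157


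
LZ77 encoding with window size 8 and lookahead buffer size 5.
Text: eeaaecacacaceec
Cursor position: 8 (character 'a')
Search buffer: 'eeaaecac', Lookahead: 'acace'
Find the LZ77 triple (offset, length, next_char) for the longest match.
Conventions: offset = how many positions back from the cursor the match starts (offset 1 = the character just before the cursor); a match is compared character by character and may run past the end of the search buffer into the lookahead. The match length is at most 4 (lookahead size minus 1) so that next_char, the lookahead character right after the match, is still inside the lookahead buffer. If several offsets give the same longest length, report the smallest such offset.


Try each offset into the search buffer:
  offset=1 (pos 7, char 'c'): match length 0
  offset=2 (pos 6, char 'a'): match length 4
  offset=3 (pos 5, char 'c'): match length 0
  offset=4 (pos 4, char 'e'): match length 0
  offset=5 (pos 3, char 'a'): match length 1
  offset=6 (pos 2, char 'a'): match length 1
  offset=7 (pos 1, char 'e'): match length 0
  offset=8 (pos 0, char 'e'): match length 0
Longest match has length 4 at offset 2.
next_char = character at position 8 + 4 = 12 -> 'e'

Best match: offset=2, length=4 (matching 'acac' starting at position 6)
LZ77 triple: (2, 4, 'e')


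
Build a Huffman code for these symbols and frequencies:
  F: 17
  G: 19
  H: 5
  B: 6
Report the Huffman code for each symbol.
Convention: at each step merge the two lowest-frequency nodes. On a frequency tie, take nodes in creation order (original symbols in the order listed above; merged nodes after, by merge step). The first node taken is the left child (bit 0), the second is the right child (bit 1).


Huffman tree construction:
Step 1: Merge H(5) + B(6) = 11
Step 2: Merge (H+B)(11) + F(17) = 28
Step 3: Merge G(19) + ((H+B)+F)(28) = 47
Read each symbol's code off the tree from the root (left child = 0, right child = 1).

Codes:
  F: 11 (length 2)
  G: 0 (length 1)
  H: 100 (length 3)
  B: 101 (length 3)
Average code length: 86/47 = 1.8298 bits/symbol


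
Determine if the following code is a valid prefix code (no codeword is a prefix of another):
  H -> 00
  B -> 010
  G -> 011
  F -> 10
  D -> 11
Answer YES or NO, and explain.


Checking each pair (does one codeword prefix another?):
  H='00' vs B='010': no prefix
  H='00' vs G='011': no prefix
  H='00' vs F='10': no prefix
  H='00' vs D='11': no prefix
  B='010' vs H='00': no prefix
  B='010' vs G='011': no prefix
  B='010' vs F='10': no prefix
  B='010' vs D='11': no prefix
  G='011' vs H='00': no prefix
  G='011' vs B='010': no prefix
  G='011' vs F='10': no prefix
  G='011' vs D='11': no prefix
  F='10' vs H='00': no prefix
  F='10' vs B='010': no prefix
  F='10' vs G='011': no prefix
  F='10' vs D='11': no prefix
  D='11' vs H='00': no prefix
  D='11' vs B='010': no prefix
  D='11' vs G='011': no prefix
  D='11' vs F='10': no prefix
No violation found over all pairs.

YES -- this is a valid prefix code. No codeword is a prefix of any other codeword.


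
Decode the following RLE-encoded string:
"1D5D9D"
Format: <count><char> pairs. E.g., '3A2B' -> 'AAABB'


Expanding each <count><char> pair:
  1D -> 'D'
  5D -> 'DDDDD'
  9D -> 'DDDDDDDDD'

Decoded = DDDDDDDDDDDDDDD


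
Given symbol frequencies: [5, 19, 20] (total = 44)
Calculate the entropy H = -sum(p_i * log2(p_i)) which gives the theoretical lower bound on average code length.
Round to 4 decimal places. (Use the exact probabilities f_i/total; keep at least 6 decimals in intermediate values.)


Per-symbol terms -p_i * log2(p_i) with p_i = f_i/44:
  p = 5/44 = 0.113636: log2(p) = -3.137504, -p*log2(p) = 0.356534
  p = 19/44 = 0.431818: log2(p) = -1.211504, -p*log2(p) = 0.523149
  p = 20/44 = 0.454545: log2(p) = -1.137504, -p*log2(p) = 0.517047
H = 0.356534 + 0.523149 + 0.517047 = 1.396730

H = 1.3967 bits/symbol


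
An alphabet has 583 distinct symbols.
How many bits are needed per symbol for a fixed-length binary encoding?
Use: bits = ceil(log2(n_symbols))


log2(583) = 9.1874
Bracket: 2^9 = 512 < 583 <= 2^10 = 1024
So ceil(log2(583)) = 10

bits = ceil(log2(583)) = ceil(9.1874) = 10 bits


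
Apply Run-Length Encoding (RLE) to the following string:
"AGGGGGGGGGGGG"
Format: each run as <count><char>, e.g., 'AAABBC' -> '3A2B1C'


Scanning runs left to right:
  i=0: run of 'A' x 1 -> '1A'
  i=1: run of 'G' x 12 -> '12G'

RLE = 1A12G


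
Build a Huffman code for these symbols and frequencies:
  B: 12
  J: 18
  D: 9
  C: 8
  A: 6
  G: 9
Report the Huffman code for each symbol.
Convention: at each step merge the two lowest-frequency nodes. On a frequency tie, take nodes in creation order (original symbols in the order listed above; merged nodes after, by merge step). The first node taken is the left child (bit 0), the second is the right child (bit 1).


Huffman tree construction:
Step 1: Merge A(6) + C(8) = 14
Step 2: Merge D(9) + G(9) = 18
Step 3: Merge B(12) + (A+C)(14) = 26
Step 4: Merge J(18) + (D+G)(18) = 36
Step 5: Merge (B+(A+C))(26) + (J+(D+G))(36) = 62
Read each symbol's code off the tree from the root (left child = 0, right child = 1).

Codes:
  B: 00 (length 2)
  J: 10 (length 2)
  D: 110 (length 3)
  C: 011 (length 3)
  A: 010 (length 3)
  G: 111 (length 3)
Average code length: 156/62 = 2.5161 bits/symbol


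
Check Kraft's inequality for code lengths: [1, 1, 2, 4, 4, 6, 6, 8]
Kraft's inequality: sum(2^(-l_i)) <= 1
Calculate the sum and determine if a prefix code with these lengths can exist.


Sum = 2^(-1) + 2^(-1) + 2^(-2) + 2^(-4) + 2^(-4) + 2^(-6) + 2^(-6) + 2^(-8)
    = 0.5 + 0.5 + 0.25 + 0.0625 + 0.0625 + 0.015625 + 0.015625 + 0.00390625
    = 361/256 = 1.41015625
Since 1.41015625 > 1, Kraft's inequality is NOT satisfied.
A prefix code with these lengths CANNOT exist.

Kraft sum = 1.41015625. Not satisfied.
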